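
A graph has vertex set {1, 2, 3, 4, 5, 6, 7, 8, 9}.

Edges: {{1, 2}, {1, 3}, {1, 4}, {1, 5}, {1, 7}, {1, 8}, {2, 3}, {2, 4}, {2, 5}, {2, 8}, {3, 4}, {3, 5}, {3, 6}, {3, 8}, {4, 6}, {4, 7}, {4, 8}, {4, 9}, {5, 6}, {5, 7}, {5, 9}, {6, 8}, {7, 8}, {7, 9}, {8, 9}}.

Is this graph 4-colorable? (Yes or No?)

No

1, 2, 3, 4, 8 form a clique, so at least 5 colors are needed.
So 4 colors are not enough.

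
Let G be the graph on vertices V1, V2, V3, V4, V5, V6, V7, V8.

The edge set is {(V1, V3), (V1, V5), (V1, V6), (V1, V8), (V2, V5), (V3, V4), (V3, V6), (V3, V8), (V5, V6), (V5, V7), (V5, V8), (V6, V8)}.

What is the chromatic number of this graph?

4

V1, V3, V6, V8 are pairwise adjacent (a clique of size 4), so at least 4 colors are needed.
4 colors suffice: color 1 → {V3, V5}; color 2 → {V2, V4, V6, V7}; color 3 → {V1}; color 4 → {V8}. No two adjacent vertices share a color.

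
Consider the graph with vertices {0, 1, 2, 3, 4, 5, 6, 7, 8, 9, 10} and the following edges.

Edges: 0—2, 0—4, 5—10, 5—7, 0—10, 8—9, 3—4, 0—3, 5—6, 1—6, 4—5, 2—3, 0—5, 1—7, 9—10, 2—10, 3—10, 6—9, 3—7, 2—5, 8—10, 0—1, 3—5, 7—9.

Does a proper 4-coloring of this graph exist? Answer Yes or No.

0, 2, 3, 5, 10 form a clique, so at least 5 colors are needed.
So 4 colors are not enough.

No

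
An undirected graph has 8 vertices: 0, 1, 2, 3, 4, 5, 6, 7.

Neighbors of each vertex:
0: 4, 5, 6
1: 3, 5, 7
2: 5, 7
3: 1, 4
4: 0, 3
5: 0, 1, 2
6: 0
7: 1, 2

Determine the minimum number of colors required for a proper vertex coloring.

The cycle 4-3-1-5-0-4 has odd length 5, so it cannot be 2-colored; at least 3 colors are needed.
3 colors suffice: 0=a, 1=a, 2=a, 3=b, 4=c, 5=b, 6=b, 7=b. No two adjacent vertices share a color.

3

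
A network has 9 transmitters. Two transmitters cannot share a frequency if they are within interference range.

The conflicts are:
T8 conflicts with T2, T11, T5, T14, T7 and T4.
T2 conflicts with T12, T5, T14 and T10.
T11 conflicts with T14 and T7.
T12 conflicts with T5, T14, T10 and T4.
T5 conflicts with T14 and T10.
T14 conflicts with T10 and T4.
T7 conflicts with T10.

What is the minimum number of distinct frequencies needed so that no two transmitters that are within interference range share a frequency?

T2, T12, T5, T14, T10 all conflict with each other, so at least 5 frequencies are needed.
5 frequencies suffice: T8=2, T2=3, T11=3, T12=2, T5=4, T14=1, T7=1, T10=5, T4=3. Each listed conflict is separated.

5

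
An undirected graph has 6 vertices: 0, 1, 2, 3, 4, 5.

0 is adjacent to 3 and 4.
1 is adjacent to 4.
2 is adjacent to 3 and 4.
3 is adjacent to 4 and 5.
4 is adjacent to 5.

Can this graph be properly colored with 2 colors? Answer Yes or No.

3, 4, 5 are pairwise adjacent, so at least 3 colors are needed.
So 2 colors are not enough.

No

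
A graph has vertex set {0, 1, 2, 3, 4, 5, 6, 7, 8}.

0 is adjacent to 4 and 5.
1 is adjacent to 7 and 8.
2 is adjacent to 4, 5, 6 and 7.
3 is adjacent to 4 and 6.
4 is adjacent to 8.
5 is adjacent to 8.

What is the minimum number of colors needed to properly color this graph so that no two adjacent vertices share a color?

The cycle 1-8-5-2-7-1 has odd length 5, so it cannot be 2-colored; at least 3 colors are needed.
3 colors suffice: 0=red, 1=green, 2=red, 3=red, 4=blue, 5=blue, 6=blue, 7=blue, 8=red. Every edge joins two different colors.

3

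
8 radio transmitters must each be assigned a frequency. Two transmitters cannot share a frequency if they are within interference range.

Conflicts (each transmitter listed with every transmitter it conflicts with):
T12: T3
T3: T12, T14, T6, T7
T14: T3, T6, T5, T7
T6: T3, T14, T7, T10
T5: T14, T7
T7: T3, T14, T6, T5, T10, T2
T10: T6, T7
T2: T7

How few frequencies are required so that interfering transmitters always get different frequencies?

T3, T14, T6, T7 pairwise conflict, so at least 4 frequencies are needed.
4 frequencies suffice: T12=1, T3=3, T14=2, T6=4, T5=3, T7=1, T10=2, T2=2. Each listed conflict is separated.

4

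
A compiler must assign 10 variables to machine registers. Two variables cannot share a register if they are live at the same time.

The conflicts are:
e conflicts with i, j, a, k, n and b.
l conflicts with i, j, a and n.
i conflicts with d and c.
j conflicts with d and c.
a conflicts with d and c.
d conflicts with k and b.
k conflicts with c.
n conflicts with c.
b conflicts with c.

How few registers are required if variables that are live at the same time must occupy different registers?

2

l and i conflict, so at least 2 registers are needed.
2 registers suffice: register 1 → {e, l, d, c}; register 2 → {i, j, a, k, n, b}. No two conflicting variables share a register.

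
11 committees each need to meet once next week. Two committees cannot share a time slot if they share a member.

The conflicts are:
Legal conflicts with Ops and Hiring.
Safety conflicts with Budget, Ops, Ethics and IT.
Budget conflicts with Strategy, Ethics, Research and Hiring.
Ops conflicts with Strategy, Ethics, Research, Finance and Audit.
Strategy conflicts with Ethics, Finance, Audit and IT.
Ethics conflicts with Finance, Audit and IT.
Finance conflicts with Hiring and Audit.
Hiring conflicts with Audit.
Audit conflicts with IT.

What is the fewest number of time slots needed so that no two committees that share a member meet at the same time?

Ops, Strategy, Ethics, Finance, Audit all conflict with each other, so at least 5 time slots are needed.
Using 5 time slots: Legal=3, Safety=3, Budget=1, Ops=1, Strategy=3, Ethics=2, Research=2, Finance=5, Hiring=2, Audit=4, IT=1. Every pair that conflicts lands in different time slots.

5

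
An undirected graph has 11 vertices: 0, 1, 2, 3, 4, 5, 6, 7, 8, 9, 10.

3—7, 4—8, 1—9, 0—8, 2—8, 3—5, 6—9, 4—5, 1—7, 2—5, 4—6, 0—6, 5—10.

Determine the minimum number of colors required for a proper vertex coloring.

The cycle 7-3-5-4-6-9-1-7 has odd length 7, so it cannot be 2-colored; at least 3 colors are needed.
3 colors suffice: color red → {5, 6, 7, 8}; color blue → {0, 2, 3, 4, 9, 10}; color green → {1}. No two adjacent vertices share a color.

3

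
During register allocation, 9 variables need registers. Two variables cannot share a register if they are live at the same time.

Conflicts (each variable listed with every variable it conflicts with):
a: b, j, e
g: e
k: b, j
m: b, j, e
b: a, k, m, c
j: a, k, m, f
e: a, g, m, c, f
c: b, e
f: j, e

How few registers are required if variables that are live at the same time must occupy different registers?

2

b and c conflict, so at least 2 registers are needed.
2 registers suffice: a=2, g=2, k=2, m=2, b=1, j=1, e=1, c=2, f=2. No two conflicting variables share a register.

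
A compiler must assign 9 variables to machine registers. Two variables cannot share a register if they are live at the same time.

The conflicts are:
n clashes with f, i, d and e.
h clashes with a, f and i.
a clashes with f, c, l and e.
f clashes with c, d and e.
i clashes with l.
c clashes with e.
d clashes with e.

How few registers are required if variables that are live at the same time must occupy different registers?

a, f, c, e are mutually in conflict, so at least 4 registers are needed.
4 registers suffice: n=2, h=3, a=2, f=1, i=1, c=4, d=4, l=3, e=3. Every pair that conflicts lands in different registers.

4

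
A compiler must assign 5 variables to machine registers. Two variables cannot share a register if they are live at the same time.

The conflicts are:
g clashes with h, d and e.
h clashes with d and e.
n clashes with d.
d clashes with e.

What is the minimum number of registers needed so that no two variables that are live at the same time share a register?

g, h, d, e all conflict with each other, so at least 4 registers are needed.
Using 4 registers: g=4, h=3, n=2, d=1, e=2. Each listed conflict is separated.

4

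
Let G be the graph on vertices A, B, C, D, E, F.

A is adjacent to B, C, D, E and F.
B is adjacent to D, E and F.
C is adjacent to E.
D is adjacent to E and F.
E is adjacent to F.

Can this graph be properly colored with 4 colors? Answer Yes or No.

No

A, B, D, E, F form a clique, so at least 5 colors are needed.
So 4 colors are not enough.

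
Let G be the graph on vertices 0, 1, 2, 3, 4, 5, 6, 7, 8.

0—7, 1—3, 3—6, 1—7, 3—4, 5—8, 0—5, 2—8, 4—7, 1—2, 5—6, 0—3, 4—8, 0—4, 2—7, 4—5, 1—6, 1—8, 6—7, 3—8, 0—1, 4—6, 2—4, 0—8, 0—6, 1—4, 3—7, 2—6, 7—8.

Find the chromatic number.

0, 1, 3, 4, 7, 8 are mutually adjacent (a clique of size 6), so at least 6 colors are needed.
One proper 6-coloring: 0=blue, 1=green, 2=blue, 3=orange, 4=red, 5=green, 6=yellow, 7=purple, 8=yellow. Each edge has distinct colors on its endpoints.

6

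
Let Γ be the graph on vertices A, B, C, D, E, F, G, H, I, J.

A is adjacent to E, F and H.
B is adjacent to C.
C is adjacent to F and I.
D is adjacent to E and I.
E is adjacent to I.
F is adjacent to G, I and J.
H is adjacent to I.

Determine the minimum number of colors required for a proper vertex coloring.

C, F, I form a triangle, so at least 3 colors are needed.
One proper 3-coloring: A=red, B=red, C=green, D=green, E=blue, F=blue, G=red, H=blue, I=red, J=red. Each edge has distinct colors on its endpoints.

3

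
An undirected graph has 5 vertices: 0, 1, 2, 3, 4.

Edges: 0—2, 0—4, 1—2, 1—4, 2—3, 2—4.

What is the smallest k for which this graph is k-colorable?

0, 2, 4 are pairwise adjacent, so at least 3 colors are needed.
A valid assignment using 3 colors: 0=green, 1=green, 2=red, 3=blue, 4=blue. Each edge has distinct colors on its endpoints.

3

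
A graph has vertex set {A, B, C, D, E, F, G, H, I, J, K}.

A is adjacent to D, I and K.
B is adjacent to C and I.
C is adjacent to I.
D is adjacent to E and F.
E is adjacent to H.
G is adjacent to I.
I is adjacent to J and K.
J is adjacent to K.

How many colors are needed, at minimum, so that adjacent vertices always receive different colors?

B, C, I form a triangle, so at least 3 colors are needed.
A valid assignment using 3 colors: A=2, B=3, C=2, D=1, E=2, F=2, G=2, H=1, I=1, J=2, K=3. Each edge has distinct colors on its endpoints.

3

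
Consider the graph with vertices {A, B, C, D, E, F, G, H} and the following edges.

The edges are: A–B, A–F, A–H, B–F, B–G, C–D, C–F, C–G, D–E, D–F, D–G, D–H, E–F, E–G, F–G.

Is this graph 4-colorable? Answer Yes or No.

The chromatic number is 4. C, D, F, G are pairwise adjacent (a clique of size 4), so at least 4 colors are needed.
4 colors suffice: A=blue, B=yellow, C=yellow, D=blue, E=yellow, F=red, G=green, H=red.
That is already a proper 4-coloring.

Yes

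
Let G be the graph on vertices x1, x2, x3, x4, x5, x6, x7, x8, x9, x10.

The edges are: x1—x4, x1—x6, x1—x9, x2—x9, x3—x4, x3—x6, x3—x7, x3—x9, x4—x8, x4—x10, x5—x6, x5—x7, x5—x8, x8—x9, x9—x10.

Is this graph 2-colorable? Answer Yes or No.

No

The cycle x6-x3-x9-x8-x5-x6 has odd length 5, so it cannot be 2-colored; at least 3 colors are needed.
So 2 colors are not enough.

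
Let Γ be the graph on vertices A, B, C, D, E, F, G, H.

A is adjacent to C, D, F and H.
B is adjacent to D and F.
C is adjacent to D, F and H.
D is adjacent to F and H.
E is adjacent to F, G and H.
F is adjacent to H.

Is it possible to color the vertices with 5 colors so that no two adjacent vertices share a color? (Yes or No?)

Yes

The chromatic number is 5. A, C, D, F, H are mutually adjacent (a clique of size 5), so at least 5 colors are needed.
5 colors suffice: color 1 → {F, G}; color 2 → {B, H}; color 3 → {D, E}; color 4 → {C}; color 5 → {A}.
That is already a proper 5-coloring.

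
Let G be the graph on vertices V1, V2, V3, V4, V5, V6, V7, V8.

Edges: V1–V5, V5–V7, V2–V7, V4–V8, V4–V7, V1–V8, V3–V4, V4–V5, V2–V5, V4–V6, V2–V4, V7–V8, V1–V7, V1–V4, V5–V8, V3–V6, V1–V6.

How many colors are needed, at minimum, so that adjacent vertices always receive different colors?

V1, V4, V5, V7, V8 are mutually adjacent (a clique of size 5), so at least 5 colors are needed.
5 colors suffice: color R → {V4}; color B → {V1, V2, V3}; color G → {V6, V7}; color Y → {V5}; color P → {V8}. Every edge joins two different colors.

5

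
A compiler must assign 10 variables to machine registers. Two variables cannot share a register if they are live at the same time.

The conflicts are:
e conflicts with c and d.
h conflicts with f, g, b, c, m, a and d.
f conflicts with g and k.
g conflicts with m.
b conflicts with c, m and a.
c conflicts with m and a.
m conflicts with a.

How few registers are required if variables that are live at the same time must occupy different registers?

h, b, c, m, a are mutually in conflict, so at least 5 registers are needed.
Using 5 registers: e=1, h=1, f=2, g=3, k=1, b=4, c=3, m=2, a=5, d=2. No two conflicting variables share a register.

5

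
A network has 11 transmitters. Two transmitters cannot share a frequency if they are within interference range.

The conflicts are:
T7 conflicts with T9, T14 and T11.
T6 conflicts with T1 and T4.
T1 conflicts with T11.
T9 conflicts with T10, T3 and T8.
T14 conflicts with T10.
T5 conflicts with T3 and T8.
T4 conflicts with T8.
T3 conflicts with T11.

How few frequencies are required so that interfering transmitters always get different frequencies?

The cycle T4-T8-T5-T3-T11-T1-T6-T4 has odd length 7, so it cannot be 2-colored; at least 3 frequencies are needed.
3 frequencies suffice: frequency 1 → {T6, T9, T14, T5, T11}; frequency 2 → {T7, T1, T10, T3, T8}; frequency 3 → {T4}. Each listed conflict is separated.

3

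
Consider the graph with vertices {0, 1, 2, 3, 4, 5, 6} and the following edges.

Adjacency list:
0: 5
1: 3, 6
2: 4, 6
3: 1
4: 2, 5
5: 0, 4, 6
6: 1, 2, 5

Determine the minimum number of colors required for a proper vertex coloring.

2

4 and 5 are adjacent, so at least 2 colors are needed.
2 colors suffice: color red → {1, 2, 5}; color blue → {0, 3, 4, 6}. Each edge has distinct colors on its endpoints.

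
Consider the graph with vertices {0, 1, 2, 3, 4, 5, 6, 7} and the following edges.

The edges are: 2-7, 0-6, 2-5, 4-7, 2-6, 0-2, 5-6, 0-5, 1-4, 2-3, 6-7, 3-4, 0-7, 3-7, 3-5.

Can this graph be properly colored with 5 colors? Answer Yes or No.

The chromatic number is 4. 0, 2, 5, 6 are pairwise adjacent (a clique of size 4), so at least 4 colors are needed.
4 colors suffice: color red → {1, 5, 7}; color blue → {2, 4}; color green → {3, 6}; color yellow → {0}.
Since 5 ≥ 4, a proper 5-coloring certainly exists.

Yes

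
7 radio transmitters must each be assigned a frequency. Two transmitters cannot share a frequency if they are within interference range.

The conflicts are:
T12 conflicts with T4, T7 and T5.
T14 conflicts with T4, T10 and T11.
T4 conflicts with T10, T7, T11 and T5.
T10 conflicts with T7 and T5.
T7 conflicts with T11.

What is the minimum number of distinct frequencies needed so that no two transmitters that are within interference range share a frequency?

T14, T4, T11 all conflict with each other, so at least 3 frequencies are needed.
A valid assignment using 3 frequencies: T12=3, T14=2, T4=1, T10=3, T7=2, T11=3, T5=2. Every pair that conflicts lands in different frequencies.

3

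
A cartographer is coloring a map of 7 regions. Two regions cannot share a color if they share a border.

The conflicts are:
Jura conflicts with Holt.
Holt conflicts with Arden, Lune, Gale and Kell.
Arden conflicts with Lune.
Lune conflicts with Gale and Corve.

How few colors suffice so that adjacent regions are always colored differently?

3

Holt, Arden, Lune are mutually in conflict, so at least 3 colors are needed.
One proper 3-coloring: Jura=2, Holt=1, Arden=3, Lune=2, Gale=3, Kell=2, Corve=1. Every pair that conflicts lands in different colors.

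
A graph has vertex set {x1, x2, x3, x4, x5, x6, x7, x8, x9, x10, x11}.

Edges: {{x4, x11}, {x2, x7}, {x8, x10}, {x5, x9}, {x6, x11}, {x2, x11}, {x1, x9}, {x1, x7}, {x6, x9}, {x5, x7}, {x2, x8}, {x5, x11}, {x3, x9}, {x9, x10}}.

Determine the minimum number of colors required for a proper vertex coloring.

x6 and x11 are adjacent, so at least 2 colors are needed.
2 colors suffice: color 1 → {x7, x8, x9, x11}; color 2 → {x1, x2, x3, x4, x5, x6, x10}. Every edge joins two different colors.

2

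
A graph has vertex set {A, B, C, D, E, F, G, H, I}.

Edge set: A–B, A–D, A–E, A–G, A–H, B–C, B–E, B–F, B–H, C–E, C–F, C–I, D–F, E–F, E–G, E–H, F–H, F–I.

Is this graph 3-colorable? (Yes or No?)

No

B, E, F, H are pairwise adjacent (a clique of size 4), so at least 4 colors are needed.
So 3 colors are not enough.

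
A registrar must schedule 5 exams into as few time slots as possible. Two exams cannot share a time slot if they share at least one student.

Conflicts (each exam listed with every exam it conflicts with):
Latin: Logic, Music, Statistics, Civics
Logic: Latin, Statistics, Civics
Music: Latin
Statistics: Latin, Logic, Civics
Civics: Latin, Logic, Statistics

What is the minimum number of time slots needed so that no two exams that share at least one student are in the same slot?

4

Latin, Logic, Statistics, Civics all conflict with each other, so at least 4 time slots are needed.
4 time slots suffice: time slot 1 → {Latin}; time slot 2 → {Music, Statistics}; time slot 3 → {Civics}; time slot 4 → {Logic}. Each listed conflict is separated.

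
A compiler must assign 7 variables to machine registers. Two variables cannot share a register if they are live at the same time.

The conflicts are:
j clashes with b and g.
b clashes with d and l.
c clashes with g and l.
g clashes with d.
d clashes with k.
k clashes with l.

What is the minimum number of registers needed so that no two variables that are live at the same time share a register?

The cycle b-j-g-c-l-b has odd length 5, so it cannot be 2-colored; at least 3 registers are needed.
Using 3 registers: j=2, b=3, c=2, g=1, d=2, k=3, l=1. Every pair that conflicts lands in different registers.

3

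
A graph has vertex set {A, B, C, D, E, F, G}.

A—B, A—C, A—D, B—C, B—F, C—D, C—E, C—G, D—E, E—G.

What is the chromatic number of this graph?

3

C, E, G form a triangle, so at least 3 colors are needed.
3 colors suffice: A=green, B=blue, C=red, D=blue, E=green, F=red, G=blue. Each edge has distinct colors on its endpoints.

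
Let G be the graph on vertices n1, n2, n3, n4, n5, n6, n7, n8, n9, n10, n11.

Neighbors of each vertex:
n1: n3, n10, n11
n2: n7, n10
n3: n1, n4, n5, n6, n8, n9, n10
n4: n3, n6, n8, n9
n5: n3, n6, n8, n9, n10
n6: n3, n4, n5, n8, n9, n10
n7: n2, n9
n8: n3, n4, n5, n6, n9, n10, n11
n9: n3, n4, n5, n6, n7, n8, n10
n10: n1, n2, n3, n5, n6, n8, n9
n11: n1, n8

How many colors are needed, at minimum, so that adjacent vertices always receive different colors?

6

n3, n5, n6, n8, n9, n10 form a clique, so at least 6 colors are needed.
6 colors suffice: color 1 → {n1, n7, n8}; color 2 → {n2, n9, n11}; color 3 → {n3}; color 4 → {n4, n10}; color 5 → {n6}; color 6 → {n5}. No two adjacent vertices share a color.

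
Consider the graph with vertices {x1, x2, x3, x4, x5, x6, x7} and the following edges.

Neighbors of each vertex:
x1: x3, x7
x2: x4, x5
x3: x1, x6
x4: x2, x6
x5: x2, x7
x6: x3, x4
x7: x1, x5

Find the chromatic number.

3

The cycle x2-x4-x6-x3-x1-x7-x5-x2 has odd length 7, so it cannot be 2-colored; at least 3 colors are needed.
3 colors suffice: x1=B, x2=B, x3=R, x4=R, x5=R, x6=B, x7=G. No two adjacent vertices share a color.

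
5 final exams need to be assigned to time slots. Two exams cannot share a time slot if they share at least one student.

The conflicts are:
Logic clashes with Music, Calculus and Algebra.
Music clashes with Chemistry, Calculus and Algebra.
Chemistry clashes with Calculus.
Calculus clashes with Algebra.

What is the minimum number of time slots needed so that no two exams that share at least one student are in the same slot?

4

Logic, Music, Calculus, Algebra pairwise conflict, so at least 4 time slots are needed.
Using 4 time slots: Logic=4, Music=1, Chemistry=3, Calculus=2, Algebra=3. Every pair that conflicts lands in different time slots.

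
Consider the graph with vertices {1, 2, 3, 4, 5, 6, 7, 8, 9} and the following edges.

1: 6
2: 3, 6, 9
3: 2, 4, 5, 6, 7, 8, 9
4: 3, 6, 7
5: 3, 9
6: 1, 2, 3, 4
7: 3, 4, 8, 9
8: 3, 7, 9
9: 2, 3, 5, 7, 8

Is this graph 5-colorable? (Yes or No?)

Yes

The chromatic number is 4. 3, 7, 8, 9 form a clique, so at least 4 colors are needed.
4 colors suffice: color red → {1, 3}; color blue → {6, 9}; color green → {2, 5, 7}; color yellow → {4, 8}.
Since 5 ≥ 4, a proper 5-coloring certainly exists.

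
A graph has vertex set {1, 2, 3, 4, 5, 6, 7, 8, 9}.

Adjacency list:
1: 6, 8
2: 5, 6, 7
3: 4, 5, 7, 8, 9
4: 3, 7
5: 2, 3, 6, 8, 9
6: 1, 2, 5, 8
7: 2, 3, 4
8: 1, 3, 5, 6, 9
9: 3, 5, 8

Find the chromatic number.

4

3, 5, 8, 9 are pairwise adjacent (a clique of size 4), so at least 4 colors are needed.
4 colors suffice: color a → {1, 5, 7}; color b → {3, 6}; color c → {2, 4, 8}; color d → {9}. Every edge joins two different colors.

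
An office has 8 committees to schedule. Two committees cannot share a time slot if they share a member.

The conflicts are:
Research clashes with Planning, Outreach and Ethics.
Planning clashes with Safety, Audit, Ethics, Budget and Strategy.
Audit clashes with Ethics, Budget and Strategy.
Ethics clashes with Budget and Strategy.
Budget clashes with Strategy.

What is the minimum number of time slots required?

Planning, Audit, Ethics, Budget, Strategy all conflict with each other, so at least 5 time slots are needed.
5 time slots suffice: time slot 1 → {Planning, Outreach}; time slot 2 → {Safety, Ethics}; time slot 3 → {Research, Budget}; time slot 4 → {Audit}; time slot 5 → {Strategy}. Every pair that conflicts lands in different time slots.

5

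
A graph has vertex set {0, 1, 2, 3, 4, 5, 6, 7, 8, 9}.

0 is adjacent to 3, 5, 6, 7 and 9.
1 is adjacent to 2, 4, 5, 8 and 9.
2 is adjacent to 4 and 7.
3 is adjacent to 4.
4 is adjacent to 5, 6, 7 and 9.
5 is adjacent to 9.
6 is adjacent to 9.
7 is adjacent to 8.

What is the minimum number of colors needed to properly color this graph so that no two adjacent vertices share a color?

4

1, 4, 5, 9 are mutually adjacent (a clique of size 4), so at least 4 colors are needed.
A valid assignment using 4 colors: 0=red, 1=green, 2=yellow, 3=blue, 4=red, 5=yellow, 6=green, 7=blue, 8=red, 9=blue. Each edge has distinct colors on its endpoints.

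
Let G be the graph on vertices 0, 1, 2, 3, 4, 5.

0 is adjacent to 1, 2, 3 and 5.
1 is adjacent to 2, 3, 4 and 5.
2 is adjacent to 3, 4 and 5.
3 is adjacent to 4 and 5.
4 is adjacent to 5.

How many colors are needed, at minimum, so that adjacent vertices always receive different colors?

5

1, 2, 3, 4, 5 are pairwise adjacent (a clique of size 5), so at least 5 colors are needed.
5 colors suffice: color a → {3}; color b → {1}; color c → {2}; color d → {5}; color e → {0, 4}. Each edge has distinct colors on its endpoints.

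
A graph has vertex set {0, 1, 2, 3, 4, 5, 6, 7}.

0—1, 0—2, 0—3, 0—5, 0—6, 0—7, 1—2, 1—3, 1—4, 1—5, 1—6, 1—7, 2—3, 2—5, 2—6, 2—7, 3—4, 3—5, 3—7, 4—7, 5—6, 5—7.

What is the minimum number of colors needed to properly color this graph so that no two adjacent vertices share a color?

6

0, 1, 2, 3, 5, 7 are pairwise adjacent (a clique of size 6), so at least 6 colors are needed.
A valid assignment using 6 colors: 0=e, 1=a, 2=f, 3=c, 4=b, 5=b, 6=c, 7=d. No two adjacent vertices share a color.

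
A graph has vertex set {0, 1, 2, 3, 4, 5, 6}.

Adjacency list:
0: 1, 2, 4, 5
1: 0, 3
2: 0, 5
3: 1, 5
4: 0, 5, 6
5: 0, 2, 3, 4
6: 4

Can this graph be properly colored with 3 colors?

Yes

The chromatic number is 3. 0, 4, 5 are mutually adjacent, so at least 3 colors are needed.
3 colors suffice: 0=red, 1=blue, 2=green, 3=red, 4=green, 5=blue, 6=red.
That is already a proper 3-coloring.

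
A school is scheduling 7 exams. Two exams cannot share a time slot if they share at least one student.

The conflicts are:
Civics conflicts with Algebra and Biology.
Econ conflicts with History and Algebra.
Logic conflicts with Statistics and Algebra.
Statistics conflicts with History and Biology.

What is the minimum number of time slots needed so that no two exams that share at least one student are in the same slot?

The cycle Civics-Algebra-Logic-Statistics-Biology-Civics has odd length 5, so it cannot be 2-colored; at least 3 time slots are needed.
3 time slots suffice: time slot 1 → {Statistics, Algebra}; time slot 2 → {Civics, Econ, Logic}; time slot 3 → {History, Biology}. No two conflicting exams share a time slot.

3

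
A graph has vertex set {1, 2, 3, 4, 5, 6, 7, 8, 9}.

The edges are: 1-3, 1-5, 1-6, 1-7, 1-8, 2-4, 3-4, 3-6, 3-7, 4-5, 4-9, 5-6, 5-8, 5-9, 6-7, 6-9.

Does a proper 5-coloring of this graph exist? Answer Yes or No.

Yes

The chromatic number is 4. 1, 3, 6, 7 are mutually adjacent (a clique of size 4), so at least 4 colors are needed.
A valid assignment using 4 colors: 1=green, 2=blue, 3=blue, 4=red, 5=blue, 6=red, 7=yellow, 8=red, 9=green.
Since 5 ≥ 4, a proper 5-coloring certainly exists.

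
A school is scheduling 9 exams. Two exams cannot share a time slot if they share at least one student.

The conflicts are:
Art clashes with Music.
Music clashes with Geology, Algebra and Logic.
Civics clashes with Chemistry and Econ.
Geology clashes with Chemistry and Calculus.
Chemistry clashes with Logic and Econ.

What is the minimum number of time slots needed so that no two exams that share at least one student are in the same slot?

3

Civics, Chemistry, Econ pairwise conflict, so at least 3 time slots are needed.
A valid assignment using 3 time slots: Art=2, Music=1, Civics=3, Geology=2, Algebra=2, Chemistry=1, Logic=2, Calculus=1, Econ=2. Each listed conflict is separated.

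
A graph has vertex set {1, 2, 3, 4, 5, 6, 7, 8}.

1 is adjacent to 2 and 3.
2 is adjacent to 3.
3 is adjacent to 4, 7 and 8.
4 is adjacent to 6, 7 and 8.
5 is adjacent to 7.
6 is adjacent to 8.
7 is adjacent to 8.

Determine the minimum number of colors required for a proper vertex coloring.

3, 4, 7, 8 are mutually adjacent (a clique of size 4), so at least 4 colors are needed.
4 colors suffice: 1=b, 2=c, 3=a, 4=b, 5=a, 6=a, 7=d, 8=c. Every edge joins two different colors.

4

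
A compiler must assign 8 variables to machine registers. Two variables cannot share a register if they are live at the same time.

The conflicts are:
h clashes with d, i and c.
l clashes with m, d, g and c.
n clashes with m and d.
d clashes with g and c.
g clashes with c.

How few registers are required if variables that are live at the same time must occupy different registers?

l, d, g, c all conflict with each other, so at least 4 registers are needed.
4 registers suffice: h=2, l=2, n=2, m=1, d=1, g=4, i=1, c=3. Every pair that conflicts lands in different registers.

4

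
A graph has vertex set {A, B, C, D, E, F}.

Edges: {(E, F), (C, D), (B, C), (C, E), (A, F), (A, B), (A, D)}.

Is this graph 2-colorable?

The cycle E-F-A-D-C-E has odd length 5, so it cannot be 2-colored; at least 3 colors are needed.
So 2 colors are not enough.

No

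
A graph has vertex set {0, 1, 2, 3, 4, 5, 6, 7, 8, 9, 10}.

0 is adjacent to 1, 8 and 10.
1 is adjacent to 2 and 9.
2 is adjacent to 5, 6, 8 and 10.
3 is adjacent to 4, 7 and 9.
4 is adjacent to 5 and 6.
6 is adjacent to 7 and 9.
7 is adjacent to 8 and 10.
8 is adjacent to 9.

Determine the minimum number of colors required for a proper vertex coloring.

2

1 and 2 are adjacent, so at least 2 colors are needed.
2 colors suffice: color red → {0, 2, 4, 7, 9}; color blue → {1, 3, 5, 6, 8, 10}. Each edge has distinct colors on its endpoints.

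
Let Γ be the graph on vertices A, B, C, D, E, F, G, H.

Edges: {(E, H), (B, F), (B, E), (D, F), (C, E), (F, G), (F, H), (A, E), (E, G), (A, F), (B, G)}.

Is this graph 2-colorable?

B, F, G are mutually adjacent, so at least 3 colors are needed.
So 2 colors are not enough.

No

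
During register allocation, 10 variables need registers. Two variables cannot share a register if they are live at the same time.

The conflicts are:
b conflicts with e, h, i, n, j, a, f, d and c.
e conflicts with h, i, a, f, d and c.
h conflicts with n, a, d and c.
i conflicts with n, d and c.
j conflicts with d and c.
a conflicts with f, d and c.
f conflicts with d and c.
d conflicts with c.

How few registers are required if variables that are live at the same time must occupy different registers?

6

b, e, h, a, d, c all conflict with each other, so at least 6 registers are needed.
6 registers suffice: register 1 → {b}; register 2 → {n, d}; register 3 → {c}; register 4 → {e, j}; register 5 → {h, i, f}; register 6 → {a}. No two conflicting variables share a register.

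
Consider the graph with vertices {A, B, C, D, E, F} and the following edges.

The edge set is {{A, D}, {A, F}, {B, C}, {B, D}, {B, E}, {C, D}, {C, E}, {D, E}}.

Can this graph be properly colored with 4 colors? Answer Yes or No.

Yes

The chromatic number is 4. B, C, D, E are mutually adjacent (a clique of size 4), so at least 4 colors are needed.
A valid assignment using 4 colors: A=2, B=2, C=3, D=1, E=4, F=1.
That is already a proper 4-coloring.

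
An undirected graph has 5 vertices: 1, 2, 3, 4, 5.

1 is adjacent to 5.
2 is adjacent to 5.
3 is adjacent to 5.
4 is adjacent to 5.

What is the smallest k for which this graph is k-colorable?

2

2 and 5 are adjacent, so at least 2 colors are needed.
2 colors suffice: color red → {5}; color blue → {1, 2, 3, 4}. Every edge joins two different colors.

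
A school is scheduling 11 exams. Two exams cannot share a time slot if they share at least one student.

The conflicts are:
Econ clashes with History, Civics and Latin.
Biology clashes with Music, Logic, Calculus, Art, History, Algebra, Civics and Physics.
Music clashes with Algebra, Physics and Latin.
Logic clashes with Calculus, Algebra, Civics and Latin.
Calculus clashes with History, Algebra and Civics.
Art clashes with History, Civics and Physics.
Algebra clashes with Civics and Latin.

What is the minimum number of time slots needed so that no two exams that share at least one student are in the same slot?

5

Biology, Logic, Calculus, Algebra, Civics all conflict with each other, so at least 5 time slots are needed.
5 time slots suffice: time slot 1 → {Biology, Latin}; time slot 2 → {Music, History, Civics}; time slot 3 → {Econ, Art, Algebra}; time slot 4 → {Logic, Physics}; time slot 5 → {Calculus}. Each listed conflict is separated.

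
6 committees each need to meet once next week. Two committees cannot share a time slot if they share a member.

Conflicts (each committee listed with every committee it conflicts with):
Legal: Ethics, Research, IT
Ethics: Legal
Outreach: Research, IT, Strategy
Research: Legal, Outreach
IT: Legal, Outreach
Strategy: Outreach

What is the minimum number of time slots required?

Outreach and IT conflict, so at least 2 time slots are needed.
2 time slots suffice: time slot 1 → {Legal, Outreach}; time slot 2 → {Ethics, Research, IT, Strategy}. Every pair that conflicts lands in different time slots.

2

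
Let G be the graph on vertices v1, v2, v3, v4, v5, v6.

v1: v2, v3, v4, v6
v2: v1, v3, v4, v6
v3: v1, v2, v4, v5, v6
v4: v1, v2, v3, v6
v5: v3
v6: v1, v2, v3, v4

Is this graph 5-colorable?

Yes

The chromatic number is 5. v1, v2, v3, v4, v6 form a clique, so at least 5 colors are needed.
5 colors suffice: color 1 → {v3}; color 2 → {v5, v6}; color 3 → {v2}; color 4 → {v4}; color 5 → {v1}.
That is already a proper 5-coloring.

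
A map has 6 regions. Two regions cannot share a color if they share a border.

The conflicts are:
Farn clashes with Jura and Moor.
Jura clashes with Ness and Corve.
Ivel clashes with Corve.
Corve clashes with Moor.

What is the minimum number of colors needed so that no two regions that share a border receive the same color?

Farn and Moor conflict, so at least 2 colors are needed.
2 colors suffice: color 1 → {Farn, Ness, Corve}; color 2 → {Jura, Ivel, Moor}. Every pair that conflicts lands in different colors.

2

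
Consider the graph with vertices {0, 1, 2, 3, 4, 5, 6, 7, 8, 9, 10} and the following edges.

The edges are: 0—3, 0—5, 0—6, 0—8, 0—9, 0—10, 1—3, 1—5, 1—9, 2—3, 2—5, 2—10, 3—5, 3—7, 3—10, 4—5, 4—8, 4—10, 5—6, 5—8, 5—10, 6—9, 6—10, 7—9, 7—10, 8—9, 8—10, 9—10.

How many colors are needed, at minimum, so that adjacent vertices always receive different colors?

0, 6, 9, 10 are pairwise adjacent (a clique of size 4), so at least 4 colors are needed.
4 colors suffice: color a → {1, 10}; color b → {5, 9}; color c → {3, 6, 8}; color d → {0, 2, 4, 7}. No two adjacent vertices share a color.

4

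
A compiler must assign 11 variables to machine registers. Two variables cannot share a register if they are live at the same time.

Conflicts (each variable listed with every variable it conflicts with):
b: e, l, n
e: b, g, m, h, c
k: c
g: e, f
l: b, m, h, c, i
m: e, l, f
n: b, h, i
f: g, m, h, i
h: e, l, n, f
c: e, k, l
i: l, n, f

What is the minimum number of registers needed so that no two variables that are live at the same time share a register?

n and i conflict, so at least 2 registers are needed.
A valid assignment using 2 registers: b=2, e=1, k=1, g=2, l=1, m=2, n=1, f=1, h=2, c=2, i=2. Every pair that conflicts lands in different registers.

2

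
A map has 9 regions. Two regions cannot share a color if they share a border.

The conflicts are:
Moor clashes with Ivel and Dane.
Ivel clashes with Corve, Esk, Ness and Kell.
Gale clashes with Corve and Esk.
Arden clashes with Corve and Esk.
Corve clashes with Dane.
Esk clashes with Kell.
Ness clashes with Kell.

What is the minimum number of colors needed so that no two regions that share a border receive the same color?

Ivel, Esk, Kell are mutually in conflict, so at least 3 colors are needed.
3 colors suffice: Moor=2, Ivel=1, Gale=1, Arden=1, Corve=2, Esk=2, Ness=2, Dane=1, Kell=3. No two conflicting regions share a color.

3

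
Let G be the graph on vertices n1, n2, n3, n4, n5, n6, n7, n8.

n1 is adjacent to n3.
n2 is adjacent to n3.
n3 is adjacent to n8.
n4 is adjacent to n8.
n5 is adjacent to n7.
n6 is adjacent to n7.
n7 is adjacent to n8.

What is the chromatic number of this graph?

2

n2 and n3 are adjacent, so at least 2 colors are needed.
A valid assignment using 2 colors: n1=2, n2=2, n3=1, n4=1, n5=2, n6=2, n7=1, n8=2. Every edge joins two different colors.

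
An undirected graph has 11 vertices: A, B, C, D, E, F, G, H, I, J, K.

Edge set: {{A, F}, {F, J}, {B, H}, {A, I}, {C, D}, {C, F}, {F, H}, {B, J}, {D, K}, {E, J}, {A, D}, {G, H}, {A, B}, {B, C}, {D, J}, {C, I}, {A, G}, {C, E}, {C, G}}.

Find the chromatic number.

C and D are adjacent, so at least 2 colors are needed.
2 colors suffice: color 1 → {A, C, H, J, K}; color 2 → {B, D, E, F, G, I}. Every edge joins two different colors.

2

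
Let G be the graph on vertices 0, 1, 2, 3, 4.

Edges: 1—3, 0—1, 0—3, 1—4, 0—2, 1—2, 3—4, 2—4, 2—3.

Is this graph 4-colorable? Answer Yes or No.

The chromatic number is 4. 0, 1, 2, 3 are mutually adjacent (a clique of size 4), so at least 4 colors are needed.
A valid assignment using 4 colors: 0=d, 1=a, 2=c, 3=b, 4=d.
That is already a proper 4-coloring.

Yes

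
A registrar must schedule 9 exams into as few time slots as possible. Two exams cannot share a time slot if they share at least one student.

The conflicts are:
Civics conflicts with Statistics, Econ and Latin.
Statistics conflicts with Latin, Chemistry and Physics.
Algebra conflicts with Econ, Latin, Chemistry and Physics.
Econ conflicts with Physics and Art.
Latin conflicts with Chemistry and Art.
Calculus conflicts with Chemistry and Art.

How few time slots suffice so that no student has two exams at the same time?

3

Algebra, Econ, Physics are mutually in conflict, so at least 3 time slots are needed.
3 time slots suffice: time slot 1 → {Econ, Latin, Calculus}; time slot 2 → {Civics, Chemistry, Physics, Art}; time slot 3 → {Statistics, Algebra}. Each listed conflict is separated.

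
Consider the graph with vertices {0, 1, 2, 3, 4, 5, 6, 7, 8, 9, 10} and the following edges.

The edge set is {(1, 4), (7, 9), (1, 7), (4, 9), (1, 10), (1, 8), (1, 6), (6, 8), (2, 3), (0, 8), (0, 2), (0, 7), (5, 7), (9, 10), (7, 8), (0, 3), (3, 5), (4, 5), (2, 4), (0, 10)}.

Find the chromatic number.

1, 6, 8 are pairwise adjacent, so at least 3 colors are needed.
3 colors suffice: 0=red, 1=red, 2=green, 3=blue, 4=blue, 5=red, 6=blue, 7=blue, 8=green, 9=red, 10=blue. Each edge has distinct colors on its endpoints.

3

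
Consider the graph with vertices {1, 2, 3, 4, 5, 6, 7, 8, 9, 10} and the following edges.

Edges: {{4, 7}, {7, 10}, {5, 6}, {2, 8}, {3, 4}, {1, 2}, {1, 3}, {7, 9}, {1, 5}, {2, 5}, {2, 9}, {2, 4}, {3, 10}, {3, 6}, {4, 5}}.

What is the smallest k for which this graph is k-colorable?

3

1, 2, 5 are mutually adjacent, so at least 3 colors are needed.
A valid assignment using 3 colors: 1=b, 2=a, 3=a, 4=b, 5=c, 6=b, 7=a, 8=b, 9=b, 10=b. Every edge joins two different colors.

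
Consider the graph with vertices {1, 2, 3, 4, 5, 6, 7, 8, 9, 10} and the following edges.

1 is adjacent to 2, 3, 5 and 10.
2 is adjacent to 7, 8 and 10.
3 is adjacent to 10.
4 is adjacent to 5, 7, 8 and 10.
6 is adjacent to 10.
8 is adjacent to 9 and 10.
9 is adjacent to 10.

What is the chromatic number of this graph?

8, 9, 10 are mutually adjacent, so at least 3 colors are needed.
One proper 3-coloring: 1=c, 2=b, 3=b, 4=b, 5=a, 6=b, 7=a, 8=c, 9=b, 10=a. Each edge has distinct colors on its endpoints.

3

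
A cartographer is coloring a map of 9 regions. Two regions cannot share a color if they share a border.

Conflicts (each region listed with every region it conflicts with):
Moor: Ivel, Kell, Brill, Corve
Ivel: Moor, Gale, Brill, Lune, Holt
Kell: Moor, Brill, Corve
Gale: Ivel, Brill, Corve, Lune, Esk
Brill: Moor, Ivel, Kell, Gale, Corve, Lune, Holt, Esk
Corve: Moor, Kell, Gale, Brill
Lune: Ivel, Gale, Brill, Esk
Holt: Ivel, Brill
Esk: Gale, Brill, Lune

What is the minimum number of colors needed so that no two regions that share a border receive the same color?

Moor, Kell, Brill, Corve all conflict with each other, so at least 4 colors are needed.
A valid assignment using 4 colors: Moor=2, Ivel=3, Kell=4, Gale=2, Brill=1, Corve=3, Lune=4, Holt=2, Esk=3. Every pair that conflicts lands in different colors.

4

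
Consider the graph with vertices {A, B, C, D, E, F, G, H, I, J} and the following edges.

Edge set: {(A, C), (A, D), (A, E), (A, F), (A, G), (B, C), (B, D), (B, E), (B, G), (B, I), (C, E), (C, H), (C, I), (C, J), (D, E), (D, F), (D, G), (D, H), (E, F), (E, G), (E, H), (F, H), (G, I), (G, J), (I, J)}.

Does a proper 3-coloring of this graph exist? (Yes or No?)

No

A, D, E, F are pairwise adjacent (a clique of size 4), so at least 4 colors are needed.
So 3 colors are not enough.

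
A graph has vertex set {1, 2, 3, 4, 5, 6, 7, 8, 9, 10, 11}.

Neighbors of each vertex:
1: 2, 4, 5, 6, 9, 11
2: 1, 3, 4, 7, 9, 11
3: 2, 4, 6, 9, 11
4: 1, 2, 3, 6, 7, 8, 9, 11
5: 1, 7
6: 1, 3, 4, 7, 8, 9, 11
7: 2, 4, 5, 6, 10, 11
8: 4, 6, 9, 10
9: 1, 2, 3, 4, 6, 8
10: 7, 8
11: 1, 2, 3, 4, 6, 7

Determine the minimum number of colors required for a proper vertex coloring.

4

3, 4, 6, 11 are pairwise adjacent (a clique of size 4), so at least 4 colors are needed.
4 colors suffice: 1=yellow, 2=blue, 3=yellow, 4=red, 5=red, 6=blue, 7=yellow, 8=yellow, 9=green, 10=red, 11=green. No two adjacent vertices share a color.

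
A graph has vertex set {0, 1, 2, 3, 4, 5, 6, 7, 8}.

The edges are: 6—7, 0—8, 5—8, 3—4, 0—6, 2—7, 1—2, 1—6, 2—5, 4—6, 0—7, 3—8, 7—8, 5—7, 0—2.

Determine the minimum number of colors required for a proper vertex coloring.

2, 5, 7 are pairwise adjacent, so at least 3 colors are needed.
3 colors suffice: color a → {1, 3, 7}; color b → {2, 6, 8}; color c → {0, 4, 5}. No two adjacent vertices share a color.

3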